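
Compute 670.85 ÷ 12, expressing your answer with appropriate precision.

670.85 ÷ 12 = 55.9041666667…
Multiplication/division keeps the fewest significant figures: 670.85 → 5 s.f., 12 → 2 s.f.; limit is 2.
Rounded to 2 significant figures: 56.

56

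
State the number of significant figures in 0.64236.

0.64236: leading zeros are not significant.

5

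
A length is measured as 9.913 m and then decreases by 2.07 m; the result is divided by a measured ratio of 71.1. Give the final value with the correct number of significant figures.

1.10 × 10⁻¹ m

9.913 m − 2.07 m = 7.843 m; the difference is limited to 2 decimal places (3 s.f.).
Carrying full precision, 7.843 ÷ 71.1 = 0.110309423347… m; 71.1 has 3 s.f., so the result keeps min(3, 3) = 3 s.f.
Rounded to 3 significant figures: 1.10 × 10⁻¹ m.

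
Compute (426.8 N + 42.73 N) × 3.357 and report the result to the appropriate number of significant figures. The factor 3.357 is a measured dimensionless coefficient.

426.8 N + 42.73 N = 469.53 N; the sum is limited to 1 decimal place (4 s.f.).
Carrying full precision, 469.53 × 3.357 = 1576.21221 N; 3.357 has 4 s.f., so the result keeps min(4, 4) = 4 s.f.
Rounded to 4 significant figures: 1.576 × 10^3 N.

1.576 × 10^3 N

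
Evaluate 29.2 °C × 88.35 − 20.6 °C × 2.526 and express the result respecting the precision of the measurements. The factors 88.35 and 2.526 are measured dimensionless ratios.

29.2 × 88.35 = 2579.82 → 2.58 × 10³ °C (3 s.f., last digit at the 10^1 place).
20.6 × 2.526 = 52.0356 → 52.0 °C (3 s.f., last digit at the 10^-1 place).
Difference: 2527.7844 °C; keep the coarser place, 10^1.
Result: 2.53 × 10³ °C.

2.53 × 10³ °C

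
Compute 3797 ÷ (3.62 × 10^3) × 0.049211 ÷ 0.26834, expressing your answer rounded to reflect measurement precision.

0.192

3797 ÷ (3.62 × 10^3) × 0.049211 ÷ 0.26834 = 0.192357357101…
Multiplication/division keeps the fewest significant figures: 3797 → 4 s.f., 3.62 × 10^3 → 3 s.f., 0.049211 → 5 s.f., 0.26834 → 5 s.f.; limit is 3.
Rounded to 3 significant figures: 0.192.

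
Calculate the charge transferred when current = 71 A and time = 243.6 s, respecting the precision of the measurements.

charge transferred = 71 A × 243.6 s = 17295.6 C.
71 has 2 significant figures; 243.6 has 4.
Division/multiplication keeps the fewest: 2 significant figures.
Rounded: 1.7 × 10^4 C.

1.7 × 10^4 C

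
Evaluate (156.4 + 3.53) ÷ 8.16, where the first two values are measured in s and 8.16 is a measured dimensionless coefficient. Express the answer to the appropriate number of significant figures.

156.4 s + 3.53 s = 159.93 s; the sum is limited to 1 decimal place (4 s.f.).
Carrying full precision, 159.93 ÷ 8.16 = 19.5992647059… s; 8.16 has 3 s.f., so the result keeps min(4, 3) = 3 s.f.
Rounded to 3 significant figures: 19.6 s.

19.6 s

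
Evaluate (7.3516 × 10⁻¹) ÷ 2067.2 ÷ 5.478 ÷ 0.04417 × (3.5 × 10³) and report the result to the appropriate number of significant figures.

5.1

(7.3516 × 10⁻¹) ÷ 2067.2 ÷ 5.478 ÷ 0.04417 × (3.5 × 10³) = 5.14420171615…
Multiplication/division keeps the fewest significant figures: 7.3516 × 10⁻¹ → 5 s.f., 2067.2 → 5 s.f., 5.478 → 4 s.f., 0.04417 → 4 s.f., 3.5 × 10³ → 2 s.f.; limit is 2.
Rounded to 2 significant figures: 5.1.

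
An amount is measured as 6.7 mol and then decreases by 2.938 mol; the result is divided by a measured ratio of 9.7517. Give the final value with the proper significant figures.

6.7 mol − 2.938 mol = 3.762 mol; the difference is limited to 1 decimal place (2 s.f.).
Carrying full precision, 3.762 ÷ 9.7517 = 0.385778889835… mol; 9.7517 has 5 s.f., so the result keeps min(2, 5) = 2 s.f.
Rounded to 2 significant figures: 0.39 mol.

0.39 mol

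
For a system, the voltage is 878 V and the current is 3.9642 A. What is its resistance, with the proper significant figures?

resistance = 878 V ÷ 3.9642 A = 221.482266283… Ω.
878 has 3 significant figures; 3.9642 has 5.
Division/multiplication keeps the fewest: 3 significant figures.
Rounded: 221 Ω.

221 Ω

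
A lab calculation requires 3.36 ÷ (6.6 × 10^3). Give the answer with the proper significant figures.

3.36 ÷ (6.6 × 10^3) = 0.000509090909091…
Multiplication/division keeps the fewest significant figures: 3.36 → 3 s.f., 6.6 × 10^3 → 2 s.f.; limit is 2.
Rounded to 2 significant figures: 5.1 × 10^-4.

5.1 × 10^-4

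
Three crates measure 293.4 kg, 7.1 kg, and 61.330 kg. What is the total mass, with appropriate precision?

293.4 kg + 7.1 kg + 61.330 kg = 361.830 kg.
Addition/subtraction keeps the fewest decimal places: 293.4 → 1 decimal place, 7.1 → 1 decimal place, 61.330 → 3 decimal places; limit is 1.
Rounded to 1 decimal place: 361.8 kg.

361.8 kg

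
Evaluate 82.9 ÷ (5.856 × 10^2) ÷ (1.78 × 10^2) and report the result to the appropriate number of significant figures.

82.9 ÷ (5.856 × 10^2) ÷ (1.78 × 10^2) = 0.000795304537361…
Multiplication/division keeps the fewest significant figures: 82.9 → 3 s.f., 5.856 × 10^2 → 4 s.f., 1.78 × 10^2 → 3 s.f.; limit is 3.
Rounded to 3 significant figures: 7.95 × 10^-4.

7.95 × 10^-4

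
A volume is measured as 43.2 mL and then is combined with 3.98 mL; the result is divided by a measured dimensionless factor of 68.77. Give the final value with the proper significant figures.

0.686 mL

43.2 mL + 3.98 mL = 47.18 mL; the sum is limited to 1 decimal place (3 s.f.).
Carrying full precision, 47.18 ÷ 68.77 = 0.686054965828… mL; 68.77 has 4 s.f., so the result keeps min(3, 4) = 3 s.f.
Rounded to 3 significant figures: 0.686 mL.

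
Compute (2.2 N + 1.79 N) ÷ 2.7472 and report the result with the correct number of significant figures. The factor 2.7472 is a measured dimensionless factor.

2.2 N + 1.79 N = 3.99 N; the sum is limited to 1 decimal place (2 s.f.).
Carrying full precision, 3.99 ÷ 2.7472 = 1.45238788585… N; 2.7472 has 5 s.f., so the result keeps min(2, 5) = 2 s.f.
Rounded to 2 significant figures: 1.5 N.

1.5 N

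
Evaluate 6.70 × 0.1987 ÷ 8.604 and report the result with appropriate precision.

0.155

6.70 × 0.1987 ÷ 8.604 = 0.154729195723…
Multiplication/division keeps the fewest significant figures: 6.70 → 3 s.f., 0.1987 → 4 s.f., 8.604 → 4 s.f.; limit is 3.
Rounded to 3 significant figures: 0.155.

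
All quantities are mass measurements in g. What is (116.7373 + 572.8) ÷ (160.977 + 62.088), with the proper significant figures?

3.091

116.7373 + 572.8 = 689.5373, limited to 1 d.p. → 4 s.f.; 160.977 + 62.088 = 223.065, limited to 3 d.p. → 6 s.f.
Carrying full precision, 689.5373 ÷ 223.065 = 3.09119449488…; keep min(4, 6) = 4 s.f.
Rounded to 4 significant figures: 3.091.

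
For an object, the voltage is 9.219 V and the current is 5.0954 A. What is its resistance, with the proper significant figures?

resistance = 9.219 V ÷ 5.0954 A = 1.80927895749… Ω.
9.219 has 4 significant figures; 5.0954 has 5.
Division/multiplication keeps the fewest: 4 significant figures.
Rounded: 1.809 Ω.

1.809 Ω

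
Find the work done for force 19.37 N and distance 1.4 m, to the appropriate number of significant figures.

27 J

work done = 19.37 N × 1.4 m = 27.118 J.
19.37 has 4 significant figures; 1.4 has 2.
Division/multiplication keeps the fewest: 2 significant figures.
Rounded: 27 J.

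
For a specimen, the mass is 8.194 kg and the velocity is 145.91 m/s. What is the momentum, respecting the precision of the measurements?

1196 kg·m/s

momentum = 8.194 kg × 145.91 m/s = 1195.58654 kg·m/s.
8.194 has 4 significant figures; 145.91 has 5.
Division/multiplication keeps the fewest: 4 significant figures.
Rounded: 1196 kg·m/s.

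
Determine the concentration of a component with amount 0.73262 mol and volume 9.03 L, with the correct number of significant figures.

0.0811 mol/L

concentration = 0.73262 mol ÷ 9.03 L = 0.0811317829457… mol/L.
0.73262 has 5 significant figures; 9.03 has 3.
Division/multiplication keeps the fewest: 3 significant figures.
Rounded: 0.0811 mol/L.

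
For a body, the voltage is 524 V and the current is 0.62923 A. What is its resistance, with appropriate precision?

833 Ω

resistance = 524 V ÷ 0.62923 A = 832.763854235… Ω.
524 has 3 significant figures; 0.62923 has 5.
Division/multiplication keeps the fewest: 3 significant figures.
Rounded: 833 Ω.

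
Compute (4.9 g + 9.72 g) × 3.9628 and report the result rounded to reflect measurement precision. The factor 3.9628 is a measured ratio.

4.9 g + 9.72 g = 14.62 g; the sum is limited to 1 decimal place (3 s.f.).
Carrying full precision, 14.62 × 3.9628 = 57.936136 g; 3.9628 has 5 s.f., so the result keeps min(3, 5) = 3 s.f.
Rounded to 3 significant figures: 57.9 g.

57.9 g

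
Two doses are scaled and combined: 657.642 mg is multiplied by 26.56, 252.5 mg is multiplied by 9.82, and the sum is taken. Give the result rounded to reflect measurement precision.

657.642 × 26.56 = 17466.97152 → 1.747 × 10^4 mg (4 s.f., last digit at the 10^1 place).
252.5 × 9.82 = 2479.55 → 2.48 × 10^3 mg (3 s.f., last digit at the 10^1 place).
Sum: 19946.52152 mg; keep the coarser place, 10^1.
Result: 1.995 × 10^4 mg.

1.995 × 10^4 mg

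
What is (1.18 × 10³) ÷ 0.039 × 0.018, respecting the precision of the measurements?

(1.18 × 10³) ÷ 0.039 × 0.018 = 544.615384615…
Multiplication/division keeps the fewest significant figures: 1.18 × 10³ → 3 s.f., 0.039 → 2 s.f., 0.018 → 2 s.f.; limit is 2.
Rounded to 2 significant figures: 5.4 × 10².

5.4 × 10²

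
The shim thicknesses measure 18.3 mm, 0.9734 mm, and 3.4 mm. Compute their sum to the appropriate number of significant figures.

22.7 mm

18.3 mm + 0.9734 mm + 3.4 mm = 22.6734 mm.
Addition/subtraction keeps the fewest decimal places: 18.3 → 1 decimal place, 0.9734 → 4 decimal places, 3.4 → 1 decimal place; limit is 1.
Rounded to 1 decimal place: 22.7 mm.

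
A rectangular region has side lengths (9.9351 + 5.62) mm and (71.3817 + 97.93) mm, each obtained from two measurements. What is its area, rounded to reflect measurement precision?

2634 mm²

9.9351 + 5.62 = 15.5551, limited to 2 d.p. → 4 s.f.; 71.3817 + 97.93 = 169.3117, limited to 2 d.p. → 5 s.f.
Carrying full precision, 15.5551 × 169.3117 = 2633.66042467; keep min(4, 5) = 4 s.f.
Rounded to 4 significant figures: 2634 mm².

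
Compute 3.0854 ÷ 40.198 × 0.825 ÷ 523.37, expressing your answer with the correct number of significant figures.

3.0854 ÷ 40.198 × 0.825 ÷ 523.37 = 0.000120990745579…
Multiplication/division keeps the fewest significant figures: 3.0854 → 5 s.f., 40.198 → 5 s.f., 0.825 → 3 s.f., 523.37 → 5 s.f.; limit is 3.
Rounded to 3 significant figures: 1.21 × 10^-4.

1.21 × 10^-4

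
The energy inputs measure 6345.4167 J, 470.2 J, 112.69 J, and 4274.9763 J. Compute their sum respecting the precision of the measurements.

6345.4167 J + 470.2 J + 112.69 J + 4274.9763 J = 11203.2830 J.
Addition/subtraction keeps the fewest decimal places: 6345.4167 → 4 decimal places, 470.2 → 1 decimal place, 112.69 → 2 decimal places, 4274.9763 → 4 decimal places; limit is 1.
Rounded to 1 decimal place: 11203.3 J.

11203.3 J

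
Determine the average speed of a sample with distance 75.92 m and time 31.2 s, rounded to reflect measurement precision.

2.43 m/s

average speed = 75.92 m ÷ 31.2 s = 2.43333333333… m/s.
75.92 has 4 significant figures; 31.2 has 3.
Division/multiplication keeps the fewest: 3 significant figures.
Rounded: 2.43 m/s.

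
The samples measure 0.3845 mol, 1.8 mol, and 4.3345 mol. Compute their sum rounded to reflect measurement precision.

6.5 mol

0.3845 mol + 1.8 mol + 4.3345 mol = 6.5190 mol.
Addition/subtraction keeps the fewest decimal places: 0.3845 → 4 decimal places, 1.8 → 1 decimal place, 4.3345 → 4 decimal places; limit is 1.
Rounded to 1 decimal place: 6.5 mol.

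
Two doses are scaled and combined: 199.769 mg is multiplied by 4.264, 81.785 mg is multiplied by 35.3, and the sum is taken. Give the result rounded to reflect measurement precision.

199.769 × 4.264 = 851.815016 → 851.8 mg (4 s.f., last digit at the 10^-1 place).
81.785 × 35.3 = 2887.0105 → 2.89 × 10³ mg (3 s.f., last digit at the 10^1 place).
Sum: 3738.825516 mg; keep the coarser place, 10^1.
Result: 3.74 × 10³ mg.

3.74 × 10³ mg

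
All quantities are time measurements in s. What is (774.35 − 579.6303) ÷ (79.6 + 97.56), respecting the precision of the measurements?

1.099

774.35 − 579.6303 = 194.7197, limited to 2 d.p. → 5 s.f.; 79.6 + 97.56 = 177.16, limited to 1 d.p. → 4 s.f.
Carrying full precision, 194.7197 ÷ 177.16 = 1.09911774667…; keep min(5, 4) = 4 s.f.
Rounded to 4 significant figures: 1.099.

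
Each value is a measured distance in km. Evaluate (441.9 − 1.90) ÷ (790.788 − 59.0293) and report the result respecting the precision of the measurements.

0.6013

441.9 − 1.90 = 440.00, limited to 1 d.p. → 4 s.f.; 790.788 − 59.0293 = 731.7587, limited to 3 d.p. → 6 s.f.
Carrying full precision, 440.00 ÷ 731.7587 = 0.601291108667…; keep min(4, 6) = 4 s.f.
Rounded to 4 significant figures: 0.6013.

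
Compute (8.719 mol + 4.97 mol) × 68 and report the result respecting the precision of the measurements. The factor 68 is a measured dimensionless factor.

9.3 × 10² mol

8.719 mol + 4.97 mol = 13.689 mol; the sum is limited to 2 decimal places (4 s.f.).
Carrying full precision, 13.689 × 68 = 930.852 mol; 68 has 2 s.f., so the result keeps min(4, 2) = 2 s.f.
Rounded to 2 significant figures: 9.3 × 10² mol.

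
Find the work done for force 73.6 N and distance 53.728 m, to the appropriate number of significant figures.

work done = 73.6 N × 53.728 m = 3954.3808 J.
73.6 has 3 significant figures; 53.728 has 5.
Division/multiplication keeps the fewest: 3 significant figures.
Rounded: 3.95 × 10³ J.

3.95 × 10³ J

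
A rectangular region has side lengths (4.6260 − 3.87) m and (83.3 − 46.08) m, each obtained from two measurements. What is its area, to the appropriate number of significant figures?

4.6260 − 3.87 = 0.7560, limited to 2 d.p. → 2 s.f.; 83.3 − 46.08 = 37.22, limited to 1 d.p. → 3 s.f.
Carrying full precision, 0.7560 × 37.22 = 28.13832; keep min(2, 3) = 2 s.f.
Rounded to 2 significant figures: 28 m².

28 m²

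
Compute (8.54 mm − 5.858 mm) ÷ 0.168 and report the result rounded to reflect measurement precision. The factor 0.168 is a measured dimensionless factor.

8.54 mm − 5.858 mm = 2.682 mm; the difference is limited to 2 decimal places (3 s.f.).
Carrying full precision, 2.682 ÷ 0.168 = 15.9642857143… mm; 0.168 has 3 s.f., so the result keeps min(3, 3) = 3 s.f.
Rounded to 3 significant figures: 16.0 mm.

16.0 mm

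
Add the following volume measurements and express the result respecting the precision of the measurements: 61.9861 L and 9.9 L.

61.9861 L + 9.9 L = 71.8861 L.
Addition/subtraction keeps the fewest decimal places: 61.9861 → 4 decimal places, 9.9 → 1 decimal place; limit is 1.
Rounded to 1 decimal place: 71.9 L.

71.9 L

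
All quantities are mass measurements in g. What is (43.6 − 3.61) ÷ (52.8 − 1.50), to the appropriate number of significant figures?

0.780

43.6 − 3.61 = 39.99, limited to 1 d.p. → 3 s.f.; 52.8 − 1.50 = 51.30, limited to 1 d.p. → 3 s.f.
Carrying full precision, 39.99 ÷ 51.30 = 0.779532163743…; keep min(3, 3) = 3 s.f.
Rounded to 3 significant figures: 0.780.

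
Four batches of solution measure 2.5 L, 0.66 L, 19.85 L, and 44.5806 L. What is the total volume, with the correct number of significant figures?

67.6 L

2.5 L + 0.66 L + 19.85 L + 44.5806 L = 67.5906 L.
Addition/subtraction keeps the fewest decimal places: 2.5 → 1 decimal place, 0.66 → 2 decimal places, 19.85 → 2 decimal places, 44.5806 → 4 decimal places; limit is 1.
Rounded to 1 decimal place: 67.6 L.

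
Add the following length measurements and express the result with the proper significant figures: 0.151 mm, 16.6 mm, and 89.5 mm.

106.3 mm

0.151 mm + 16.6 mm + 89.5 mm = 106.251 mm.
Addition/subtraction keeps the fewest decimal places: 0.151 → 3 decimal places, 16.6 → 1 decimal place, 89.5 → 1 decimal place; limit is 1.
Rounded to 1 decimal place: 106.3 mm.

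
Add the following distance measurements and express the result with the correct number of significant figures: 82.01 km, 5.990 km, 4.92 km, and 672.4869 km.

82.01 km + 5.990 km + 4.92 km + 672.4869 km = 765.4069 km.
Addition/subtraction keeps the fewest decimal places: 82.01 → 2 decimal places, 5.990 → 3 decimal places, 4.92 → 2 decimal places, 672.4869 → 4 decimal places; limit is 2.
Rounded to 2 decimal places: 765.41 km.

765.41 km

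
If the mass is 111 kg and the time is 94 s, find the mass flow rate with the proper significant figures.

mass flow rate = 111 kg ÷ 94 s = 1.18085106383… kg/s.
111 has 3 significant figures; 94 has 2.
Division/multiplication keeps the fewest: 2 significant figures.
Rounded: 1.2 kg/s.

1.2 kg/s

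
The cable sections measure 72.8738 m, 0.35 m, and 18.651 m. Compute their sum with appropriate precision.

72.8738 m + 0.35 m + 18.651 m = 91.8748 m.
Addition/subtraction keeps the fewest decimal places: 72.8738 → 4 decimal places, 0.35 → 2 decimal places, 18.651 → 3 decimal places; limit is 2.
Rounded to 2 decimal places: 91.87 m.

91.87 m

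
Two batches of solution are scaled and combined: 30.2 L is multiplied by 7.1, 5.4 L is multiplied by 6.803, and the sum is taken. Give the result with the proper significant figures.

30.2 × 7.1 = 214.42 → 2.1 × 10^2 L (2 s.f., last digit at the 10^1 place).
5.4 × 6.803 = 36.7362 → 37 L (2 s.f., last digit at the 10^0 place).
Sum: 251.1562 L; keep the coarser place, 10^1.
Result: 2.5 × 10^2 L.

2.5 × 10^2 L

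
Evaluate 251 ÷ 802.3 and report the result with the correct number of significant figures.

0.313

251 ÷ 802.3 = 0.312850554655…
Multiplication/division keeps the fewest significant figures: 251 → 3 s.f., 802.3 → 4 s.f.; limit is 3.
Rounded to 3 significant figures: 0.313.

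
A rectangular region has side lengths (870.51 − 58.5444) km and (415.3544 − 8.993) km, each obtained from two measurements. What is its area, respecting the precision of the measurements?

3.2995 × 10⁵ km²

870.51 − 58.5444 = 811.9656, limited to 2 d.p. → 5 s.f.; 415.3544 − 8.993 = 406.3614, limited to 3 d.p. → 6 s.f.
Carrying full precision, 811.9656 × 406.3614 = 329951.477968…; keep min(5, 6) = 5 s.f.
Rounded to 5 significant figures: 3.2995 × 10⁵ km².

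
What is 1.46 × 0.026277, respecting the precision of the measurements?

0.0384

1.46 × 0.026277 = 0.03836442
Multiplication/division keeps the fewest significant figures: 1.46 → 3 s.f., 0.026277 → 5 s.f.; limit is 3.
Rounded to 3 significant figures: 0.0384.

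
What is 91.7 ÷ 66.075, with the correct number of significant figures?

91.7 ÷ 66.075 = 1.38781687476…
Multiplication/division keeps the fewest significant figures: 91.7 → 3 s.f., 66.075 → 5 s.f.; limit is 3.
Rounded to 3 significant figures: 1.39.

1.39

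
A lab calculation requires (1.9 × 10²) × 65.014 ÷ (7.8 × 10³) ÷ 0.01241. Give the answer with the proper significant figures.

1.3 × 10²

(1.9 × 10²) × 65.014 ÷ (7.8 × 10³) ÷ 0.01241 = 127.612760594…
Multiplication/division keeps the fewest significant figures: 1.9 × 10² → 2 s.f., 65.014 → 5 s.f., 7.8 × 10³ → 2 s.f., 0.01241 → 4 s.f.; limit is 2.
Rounded to 2 significant figures: 1.3 × 10².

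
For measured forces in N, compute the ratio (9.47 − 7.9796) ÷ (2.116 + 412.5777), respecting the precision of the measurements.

9.47 − 7.9796 = 1.4904, limited to 2 d.p. → 3 s.f.; 2.116 + 412.5777 = 414.6937, limited to 3 d.p. → 6 s.f.
Carrying full precision, 1.4904 ÷ 414.6937 = 0.00359397791671…; keep min(3, 6) = 3 s.f.
Rounded to 3 significant figures: 0.00359.

0.00359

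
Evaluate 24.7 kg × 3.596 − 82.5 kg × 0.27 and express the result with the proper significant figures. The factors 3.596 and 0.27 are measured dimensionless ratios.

24.7 × 3.596 = 88.8212 → 88.8 kg (3 s.f., last digit at the 10^-1 place).
82.5 × 0.27 = 22.275 → 22 kg (2 s.f., last digit at the 10^0 place).
Difference: 66.5462 kg; keep the coarser place, 10^0.
Result: 67 kg.

67 kg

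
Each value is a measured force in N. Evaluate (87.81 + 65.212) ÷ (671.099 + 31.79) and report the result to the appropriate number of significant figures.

0.21770

87.81 + 65.212 = 153.022, limited to 2 d.p. → 5 s.f.; 671.099 + 31.79 = 702.889, limited to 2 d.p. → 5 s.f.
Carrying full precision, 153.022 ÷ 702.889 = 0.217704360148…; keep min(5, 5) = 5 s.f.
Rounded to 5 significant figures: 0.21770.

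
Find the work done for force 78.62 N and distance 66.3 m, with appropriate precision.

5.21 × 10^3 J

work done = 78.62 N × 66.3 m = 5212.506 J.
78.62 has 4 significant figures; 66.3 has 3.
Division/multiplication keeps the fewest: 3 significant figures.
Rounded: 5.21 × 10^3 J.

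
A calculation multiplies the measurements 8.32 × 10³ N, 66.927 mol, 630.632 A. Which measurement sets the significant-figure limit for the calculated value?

8.32 × 10³ N

8.32 × 10³ N → 3 s.f.; 66.927 mol → 5 s.f.; 630.632 A → 6 s.f.
The fewest is 3 significant figures, from 8.32 × 10³ N.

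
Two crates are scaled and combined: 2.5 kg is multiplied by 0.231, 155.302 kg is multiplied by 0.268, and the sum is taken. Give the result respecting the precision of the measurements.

42.2 kg

2.5 × 0.231 = 0.5775 → 0.58 kg (2 s.f., last digit at the 10^-2 place).
155.302 × 0.268 = 41.620936 → 41.6 kg (3 s.f., last digit at the 10^-1 place).
Sum: 42.198436 kg; keep the coarser place, 10^-1.
Result: 42.2 kg.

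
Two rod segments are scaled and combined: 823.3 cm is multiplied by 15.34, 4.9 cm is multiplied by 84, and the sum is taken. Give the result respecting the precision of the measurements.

823.3 × 15.34 = 12629.422 → 1.263 × 10^4 cm (4 s.f., last digit at the 10^1 place).
4.9 × 84 = 411.6 → 4.1 × 10^2 cm (2 s.f., last digit at the 10^1 place).
Sum: 13041.022 cm; keep the coarser place, 10^1.
Result: 1.304 × 10^4 cm.

1.304 × 10^4 cm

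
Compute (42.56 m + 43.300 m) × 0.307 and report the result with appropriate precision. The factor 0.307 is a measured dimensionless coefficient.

42.56 m + 43.300 m = 85.860 m; the sum is limited to 2 decimal places (4 s.f.).
Carrying full precision, 85.860 × 0.307 = 26.35902 m; 0.307 has 3 s.f., so the result keeps min(4, 3) = 3 s.f.
Rounded to 3 significant figures: 26.4 m.

26.4 m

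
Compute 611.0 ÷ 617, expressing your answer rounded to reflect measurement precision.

0.990

611.0 ÷ 617 = 0.990275526742…
Multiplication/division keeps the fewest significant figures: 611.0 → 4 s.f., 617 → 3 s.f.; limit is 3.
Rounded to 3 significant figures: 0.990.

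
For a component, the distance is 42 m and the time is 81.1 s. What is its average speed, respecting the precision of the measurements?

5.2 × 10^-1 m/s

average speed = 42 m ÷ 81.1 s = 0.517879161529… m/s.
42 has 2 significant figures; 81.1 has 3.
Division/multiplication keeps the fewest: 2 significant figures.
Rounded: 5.2 × 10^-1 m/s.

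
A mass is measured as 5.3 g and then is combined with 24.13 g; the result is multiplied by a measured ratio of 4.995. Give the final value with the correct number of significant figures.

147 g

5.3 g + 24.13 g = 29.43 g; the sum is limited to 1 decimal place (3 s.f.).
Carrying full precision, 29.43 × 4.995 = 147.00285 g; 4.995 has 4 s.f., so the result keeps min(3, 4) = 3 s.f.
Rounded to 3 significant figures: 147 g.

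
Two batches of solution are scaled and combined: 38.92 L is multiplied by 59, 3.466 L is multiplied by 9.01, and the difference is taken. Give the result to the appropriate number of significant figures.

2.3 × 10³ L

38.92 × 59 = 2296.28 → 2.3 × 10³ L (2 s.f., last digit at the 10^2 place).
3.466 × 9.01 = 31.22866 → 31.2 L (3 s.f., last digit at the 10^-1 place).
Difference: 2265.05134 L; keep the coarser place, 10^2.
Result: 2.3 × 10³ L.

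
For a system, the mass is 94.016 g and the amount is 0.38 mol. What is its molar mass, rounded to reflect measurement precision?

molar mass = 94.016 g ÷ 0.38 mol = 247.410526316… g/mol.
94.016 has 5 significant figures; 0.38 has 2.
Division/multiplication keeps the fewest: 2 significant figures.
Rounded: 2.5 × 10² g/mol.

2.5 × 10² g/mol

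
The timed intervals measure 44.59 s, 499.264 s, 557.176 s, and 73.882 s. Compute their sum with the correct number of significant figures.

44.59 s + 499.264 s + 557.176 s + 73.882 s = 1174.912 s.
Addition/subtraction keeps the fewest decimal places: 44.59 → 2 decimal places, 499.264 → 3 decimal places, 557.176 → 3 decimal places, 73.882 → 3 decimal places; limit is 2.
Rounded to 2 decimal places: 1174.91 s.

1174.91 s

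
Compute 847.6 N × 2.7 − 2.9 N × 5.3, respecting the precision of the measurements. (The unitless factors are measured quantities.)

847.6 × 2.7 = 2288.52 → 2.3 × 10^3 N (2 s.f., last digit at the 10^2 place).
2.9 × 5.3 = 15.37 → 15 N (2 s.f., last digit at the 10^0 place).
Difference: 2273.15 N; keep the coarser place, 10^2.
Result: 2.3 × 10^3 N.

2.3 × 10^3 N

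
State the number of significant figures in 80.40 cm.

80.40: trailing zeros after a decimal point are significant; zeros between nonzero digits are significant.

4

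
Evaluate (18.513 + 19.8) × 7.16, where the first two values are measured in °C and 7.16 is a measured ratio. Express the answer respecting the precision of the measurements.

18.513 °C + 19.8 °C = 38.313 °C; the sum is limited to 1 decimal place (3 s.f.).
Carrying full precision, 38.313 × 7.16 = 274.32108 °C; 7.16 has 3 s.f., so the result keeps min(3, 3) = 3 s.f.
Rounded to 3 significant figures: 274 °C.

274 °C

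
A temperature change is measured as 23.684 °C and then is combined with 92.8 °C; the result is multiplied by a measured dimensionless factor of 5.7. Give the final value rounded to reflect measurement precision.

23.684 °C + 92.8 °C = 116.484 °C; the sum is limited to 1 decimal place (4 s.f.).
Carrying full precision, 116.484 × 5.7 = 663.9588 °C; 5.7 has 2 s.f., so the result keeps min(4, 2) = 2 s.f.
Rounded to 2 significant figures: 6.6 × 10² °C.

6.6 × 10² °C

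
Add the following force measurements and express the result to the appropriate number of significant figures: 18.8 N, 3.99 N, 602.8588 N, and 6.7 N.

632.3 N

18.8 N + 3.99 N + 602.8588 N + 6.7 N = 632.3488 N.
Addition/subtraction keeps the fewest decimal places: 18.8 → 1 decimal place, 3.99 → 2 decimal places, 602.8588 → 4 decimal places, 6.7 → 1 decimal place; limit is 1.
Rounded to 1 decimal place: 632.3 N.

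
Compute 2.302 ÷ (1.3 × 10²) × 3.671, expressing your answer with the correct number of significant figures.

2.302 ÷ (1.3 × 10²) × 3.671 = 0.0650049384615…
Multiplication/division keeps the fewest significant figures: 2.302 → 4 s.f., 1.3 × 10² → 2 s.f., 3.671 → 4 s.f.; limit is 2.
Rounded to 2 significant figures: 0.065.

0.065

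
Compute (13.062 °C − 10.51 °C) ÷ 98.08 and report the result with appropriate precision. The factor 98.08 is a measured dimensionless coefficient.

13.062 °C − 10.51 °C = 2.552 °C; the difference is limited to 2 decimal places (3 s.f.).
Carrying full precision, 2.552 ÷ 98.08 = 0.0260195758564… °C; 98.08 has 4 s.f., so the result keeps min(3, 4) = 3 s.f.
Rounded to 3 significant figures: 0.0260 °C.

0.0260 °C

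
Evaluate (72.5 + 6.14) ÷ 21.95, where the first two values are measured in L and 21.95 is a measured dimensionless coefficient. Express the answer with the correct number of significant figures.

72.5 L + 6.14 L = 78.64 L; the sum is limited to 1 decimal place (3 s.f.).
Carrying full precision, 78.64 ÷ 21.95 = 3.58268792711… L; 21.95 has 4 s.f., so the result keeps min(3, 4) = 3 s.f.
Rounded to 3 significant figures: 3.58 L.

3.58 L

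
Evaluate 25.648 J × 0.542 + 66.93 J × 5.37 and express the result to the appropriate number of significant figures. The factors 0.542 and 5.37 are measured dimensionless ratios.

25.648 × 0.542 = 13.901216 → 13.9 J (3 s.f., last digit at the 10^-1 place).
66.93 × 5.37 = 359.4141 → 359 J (3 s.f., last digit at the 10^0 place).
Sum: 373.315316 J; keep the coarser place, 10^0.
Result: 373 J.

373 J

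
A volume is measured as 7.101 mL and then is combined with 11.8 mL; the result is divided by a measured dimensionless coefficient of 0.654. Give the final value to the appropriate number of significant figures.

28.9 mL

7.101 mL + 11.8 mL = 18.901 mL; the sum is limited to 1 decimal place (3 s.f.).
Carrying full precision, 18.901 ÷ 0.654 = 28.9006116208… mL; 0.654 has 3 s.f., so the result keeps min(3, 3) = 3 s.f.
Rounded to 3 significant figures: 28.9 mL.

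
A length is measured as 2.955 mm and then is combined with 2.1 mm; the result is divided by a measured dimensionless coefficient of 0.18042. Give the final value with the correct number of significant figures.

2.955 mm + 2.1 mm = 5.055 mm; the sum is limited to 1 decimal place (2 s.f.).
Carrying full precision, 5.055 ÷ 0.18042 = 28.0179580978… mm; 0.18042 has 5 s.f., so the result keeps min(2, 5) = 2 s.f.
Rounded to 2 significant figures: 28 mm.

28 mm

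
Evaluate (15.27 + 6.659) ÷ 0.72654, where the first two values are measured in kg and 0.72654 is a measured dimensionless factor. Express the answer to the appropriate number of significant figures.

30.18 kg

15.27 kg + 6.659 kg = 21.929 kg; the sum is limited to 2 decimal places (4 s.f.).
Carrying full precision, 21.929 ÷ 0.72654 = 30.182784155… kg; 0.72654 has 5 s.f., so the result keeps min(4, 5) = 4 s.f.
Rounded to 4 significant figures: 30.18 kg.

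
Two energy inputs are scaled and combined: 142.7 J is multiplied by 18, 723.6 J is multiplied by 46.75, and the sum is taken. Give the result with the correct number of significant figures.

3.64 × 10⁴ J

142.7 × 18 = 2568.6 → 2.6 × 10³ J (2 s.f., last digit at the 10^2 place).
723.6 × 46.75 = 33828.3 → 3.383 × 10⁴ J (4 s.f., last digit at the 10^1 place).
Sum: 36396.9 J; keep the coarser place, 10^2.
Result: 3.64 × 10⁴ J.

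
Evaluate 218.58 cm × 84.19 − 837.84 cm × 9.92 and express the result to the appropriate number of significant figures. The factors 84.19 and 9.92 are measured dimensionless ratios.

1.009 × 10⁴ cm

218.58 × 84.19 = 18402.2502 → 1.840 × 10⁴ cm (4 s.f., last digit at the 10^1 place).
837.84 × 9.92 = 8311.3728 → 8.31 × 10³ cm (3 s.f., last digit at the 10^1 place).
Difference: 10090.8774 cm; keep the coarser place, 10^1.
Result: 1.009 × 10⁴ cm.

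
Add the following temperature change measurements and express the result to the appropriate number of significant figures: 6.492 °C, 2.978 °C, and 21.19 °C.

30.66 °C

6.492 °C + 2.978 °C + 21.19 °C = 30.660 °C.
Addition/subtraction keeps the fewest decimal places: 6.492 → 3 decimal places, 2.978 → 3 decimal places, 21.19 → 2 decimal places; limit is 2.
Rounded to 2 decimal places: 30.66 °C.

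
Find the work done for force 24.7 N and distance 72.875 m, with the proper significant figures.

work done = 24.7 N × 72.875 m = 1800.0125 J.
24.7 has 3 significant figures; 72.875 has 5.
Division/multiplication keeps the fewest: 3 significant figures.
Rounded: 1.80 × 10³ J.

1.80 × 10³ J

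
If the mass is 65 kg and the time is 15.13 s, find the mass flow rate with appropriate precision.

4.3 kg/s

mass flow rate = 65 kg ÷ 15.13 s = 4.29610046266… kg/s.
65 has 2 significant figures; 15.13 has 4.
Division/multiplication keeps the fewest: 2 significant figures.
Rounded: 4.3 kg/s.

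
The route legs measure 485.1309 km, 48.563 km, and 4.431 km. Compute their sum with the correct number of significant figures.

538.125 km

485.1309 km + 48.563 km + 4.431 km = 538.1249 km.
Addition/subtraction keeps the fewest decimal places: 485.1309 → 4 decimal places, 48.563 → 3 decimal places, 4.431 → 3 decimal places; limit is 3.
Rounded to 3 decimal places: 538.125 km.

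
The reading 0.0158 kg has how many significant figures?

3

0.0158: leading zeros are not significant.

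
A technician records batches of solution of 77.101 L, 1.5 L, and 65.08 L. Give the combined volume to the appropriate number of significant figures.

143.7 L

77.101 L + 1.5 L + 65.08 L = 143.681 L.
Addition/subtraction keeps the fewest decimal places: 77.101 → 3 decimal places, 1.5 → 1 decimal place, 65.08 → 2 decimal places; limit is 1.
Rounded to 1 decimal place: 143.7 L.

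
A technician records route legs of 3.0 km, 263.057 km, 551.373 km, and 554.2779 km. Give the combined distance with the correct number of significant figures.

1371.7 km

3.0 km + 263.057 km + 551.373 km + 554.2779 km = 1371.7079 km.
Addition/subtraction keeps the fewest decimal places: 3.0 → 1 decimal place, 263.057 → 3 decimal places, 551.373 → 3 decimal places, 554.2779 → 4 decimal places; limit is 1.
Rounded to 1 decimal place: 1371.7 km.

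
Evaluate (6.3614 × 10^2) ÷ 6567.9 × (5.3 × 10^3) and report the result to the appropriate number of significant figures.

5.1 × 10^2

(6.3614 × 10^2) ÷ 6567.9 × (5.3 × 10^3) = 513.336378447…
Multiplication/division keeps the fewest significant figures: 6.3614 × 10^2 → 5 s.f., 6567.9 → 5 s.f., 5.3 × 10^3 → 2 s.f.; limit is 2.
Rounded to 2 significant figures: 5.1 × 10^2.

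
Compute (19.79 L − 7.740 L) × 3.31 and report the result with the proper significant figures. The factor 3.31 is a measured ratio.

19.79 L − 7.740 L = 12.050 L; the difference is limited to 2 decimal places (4 s.f.).
Carrying full precision, 12.050 × 3.31 = 39.8855 L; 3.31 has 3 s.f., so the result keeps min(4, 3) = 3 s.f.
Rounded to 3 significant figures: 39.9 L.

39.9 L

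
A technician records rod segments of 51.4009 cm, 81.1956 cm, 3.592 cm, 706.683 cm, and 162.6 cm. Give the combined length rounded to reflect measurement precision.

51.4009 cm + 81.1956 cm + 3.592 cm + 706.683 cm + 162.6 cm = 1005.4715 cm.
Addition/subtraction keeps the fewest decimal places: 51.4009 → 4 decimal places, 81.1956 → 4 decimal places, 3.592 → 3 decimal places, 706.683 → 3 decimal places, 162.6 → 1 decimal place; limit is 1.
Rounded to 1 decimal place: 1005.5 cm.

1005.5 cm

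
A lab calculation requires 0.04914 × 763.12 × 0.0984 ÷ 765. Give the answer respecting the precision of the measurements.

0.00482

0.04914 × 763.12 × 0.0984 ÷ 765 = 0.00482349298447…
Multiplication/division keeps the fewest significant figures: 0.04914 → 4 s.f., 763.12 → 5 s.f., 0.0984 → 3 s.f., 765 → 3 s.f.; limit is 3.
Rounded to 3 significant figures: 0.00482.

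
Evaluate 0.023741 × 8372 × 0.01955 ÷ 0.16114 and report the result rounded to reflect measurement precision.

0.023741 × 8372 × 0.01955 ÷ 0.16114 = 24.1141317897…
Multiplication/division keeps the fewest significant figures: 0.023741 → 5 s.f., 8372 → 4 s.f., 0.01955 → 4 s.f., 0.16114 → 5 s.f.; limit is 4.
Rounded to 4 significant figures: 24.11.

24.11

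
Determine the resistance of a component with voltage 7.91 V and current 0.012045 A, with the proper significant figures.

657 Ω

resistance = 7.91 V ÷ 0.012045 A = 656.704026567… Ω.
7.91 has 3 significant figures; 0.012045 has 5.
Division/multiplication keeps the fewest: 3 significant figures.
Rounded: 657 Ω.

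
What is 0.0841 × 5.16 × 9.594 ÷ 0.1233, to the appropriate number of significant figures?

0.0841 × 5.16 × 9.594 ÷ 0.1233 = 33.7662113869…
Multiplication/division keeps the fewest significant figures: 0.0841 → 3 s.f., 5.16 → 3 s.f., 9.594 → 4 s.f., 0.1233 → 4 s.f.; limit is 3.
Rounded to 3 significant figures: 33.8.

33.8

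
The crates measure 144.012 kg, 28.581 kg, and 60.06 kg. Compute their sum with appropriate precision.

144.012 kg + 28.581 kg + 60.06 kg = 232.653 kg.
Addition/subtraction keeps the fewest decimal places: 144.012 → 3 decimal places, 28.581 → 3 decimal places, 60.06 → 2 decimal places; limit is 2.
Rounded to 2 decimal places: 232.65 kg.

232.65 kg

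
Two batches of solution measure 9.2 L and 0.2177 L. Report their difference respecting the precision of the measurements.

9.2 L − 0.2177 L = 8.9823 L.
Addition/subtraction keeps the fewest decimal places: 9.2 → 1 decimal place, 0.2177 → 4 decimal places; limit is 1.
Rounded to 1 decimal place: 9.0 L.

9.0 L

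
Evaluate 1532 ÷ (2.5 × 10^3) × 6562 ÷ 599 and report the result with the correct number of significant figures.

1532 ÷ (2.5 × 10^3) × 6562 ÷ 599 = 6.71317796327…
Multiplication/division keeps the fewest significant figures: 1532 → 4 s.f., 2.5 × 10^3 → 2 s.f., 6562 → 4 s.f., 599 → 3 s.f.; limit is 2.
Rounded to 2 significant figures: 6.7.

6.7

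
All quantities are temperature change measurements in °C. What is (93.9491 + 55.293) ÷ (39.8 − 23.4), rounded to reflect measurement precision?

93.9491 + 55.293 = 149.2421, limited to 3 d.p. → 6 s.f.; 39.8 − 23.4 = 16.4, limited to 1 d.p. → 3 s.f.
Carrying full precision, 149.2421 ÷ 16.4 = 9.10012804878…; keep min(6, 3) = 3 s.f.
Rounded to 3 significant figures: 9.10.

9.10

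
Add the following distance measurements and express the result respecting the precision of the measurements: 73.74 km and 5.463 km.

73.74 km + 5.463 km = 79.203 km.
Addition/subtraction keeps the fewest decimal places: 73.74 → 2 decimal places, 5.463 → 3 decimal places; limit is 2.
Rounded to 2 decimal places: 79.20 km.

79.20 km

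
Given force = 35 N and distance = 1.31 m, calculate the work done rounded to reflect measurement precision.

46 J

work done = 35 N × 1.31 m = 45.85 J.
35 has 2 significant figures; 1.31 has 3.
Division/multiplication keeps the fewest: 2 significant figures.
Rounded: 46 J.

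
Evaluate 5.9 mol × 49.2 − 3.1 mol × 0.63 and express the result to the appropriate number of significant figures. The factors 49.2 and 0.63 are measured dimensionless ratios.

5.9 × 49.2 = 290.28 → 2.9 × 10² mol (2 s.f., last digit at the 10^1 place).
3.1 × 0.63 = 1.953 → 2.0 mol (2 s.f., last digit at the 10^-1 place).
Difference: 288.327 mol; keep the coarser place, 10^1.
Result: 2.9 × 10² mol.

2.9 × 10² mol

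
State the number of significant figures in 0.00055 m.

0.00055: leading zeros are not significant.

2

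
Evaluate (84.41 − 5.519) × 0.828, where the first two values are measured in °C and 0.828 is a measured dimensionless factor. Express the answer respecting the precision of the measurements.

84.41 °C − 5.519 °C = 78.891 °C; the difference is limited to 2 decimal places (4 s.f.).
Carrying full precision, 78.891 × 0.828 = 65.321748 °C; 0.828 has 3 s.f., so the result keeps min(4, 3) = 3 s.f.
Rounded to 3 significant figures: 65.3 °C.

65.3 °C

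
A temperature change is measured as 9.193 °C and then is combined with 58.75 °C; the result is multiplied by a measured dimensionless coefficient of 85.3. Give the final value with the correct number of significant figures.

5.80 × 10³ °C

9.193 °C + 58.75 °C = 67.943 °C; the sum is limited to 2 decimal places (4 s.f.).
Carrying full precision, 67.943 × 85.3 = 5795.5379 °C; 85.3 has 3 s.f., so the result keeps min(4, 3) = 3 s.f.
Rounded to 3 significant figures: 5.80 × 10³ °C.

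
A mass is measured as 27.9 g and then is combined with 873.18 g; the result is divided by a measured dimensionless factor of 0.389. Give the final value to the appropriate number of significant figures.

2.32 × 10^3 g

27.9 g + 873.18 g = 901.08 g; the sum is limited to 1 decimal place (4 s.f.).
Carrying full precision, 901.08 ÷ 0.389 = 2316.40102828… g; 0.389 has 3 s.f., so the result keeps min(4, 3) = 3 s.f.
Rounded to 3 significant figures: 2.32 × 10^3 g.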